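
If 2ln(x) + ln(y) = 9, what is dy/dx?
Take d/dx of both sides. Since y is implicitly a function of x, the chain rule attaches a y' = dy/dx factor whenever we differentiate through y.

Set F(x, y) = (left side) − (right side), so the curve is F = 0. Differentiating each term of F:
  d/dx[2ln(x)] = 2/x
  d/dx[ln(y)] = y'/y
  d/dx[-9] = 0

Collecting, the y'-free part is the partial derivative in x and the y' coefficient is the partial derivative in y:
  ∂F/∂x = 2/x
  ∂F/∂y = 1/y

so d/dx[F(x, y(x))] = ∂F/∂x + (∂F/∂y)·y' = 0. Rearranging,
  dy/dx = -(∂F/∂x)/(∂F/∂y) = -(2/x)/(1/y) = -2y/x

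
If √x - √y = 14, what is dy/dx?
Differentiate the relation implicitly: treat y = y(x) and apply the chain rule, so every y-derivative picks up a y' = dy/dx factor.

With everything moved to the left-hand side, differentiate term by term:
  d/dx[√(x)] = 1/(2√(x))
  d/dx[-√(y)] = -y'/(2√(y))
  d/dx[-14] = 0

Separating the contributions that come from x directly and those that come through y:
  without y':      1/(2√(x))
  multiplying y':  -1/(2√(y))

so (1/(2√(x))) + (-1/(2√(y)))·y' = 0, and therefore
  dy/dx = -(1/(2√(x)))/(-1/(2√(y))) = √(y)/√(x)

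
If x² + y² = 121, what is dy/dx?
Apply d/dx to both sides, remembering that y depends on x. Each occurrence of y therefore brings in a y' = dy/dx via the chain rule.

With F(x, y) equal to the left-hand side minus the right, differentiate F term by term:
  d/dx[x^2] = 2x
  d/dx[y^2] = 2y·y'
  d/dx[-121] = 0
Adding these up, d/dx[F] = 0 becomes
  (2x) + (2y)·y' = 0,
so isolating y',
  dy/dx = -(2x)/(2y) = -x/y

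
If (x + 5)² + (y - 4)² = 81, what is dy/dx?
Take d/dx of both sides. Since y is implicitly a function of x, the chain rule attaches a y' = dy/dx factor whenever we differentiate through y.

Set F(x, y) = (left side) − (right side), so the curve is F = 0. Differentiating each term of F:
  d/dx[(x + 5)^2] = 2x + 10
  d/dx[(y - 4)^2] = 2·y'(y - 4)
  d/dx[-81] = 0

Collecting, the y'-free part is the partial derivative in x and the y' coefficient is the partial derivative in y:
  ∂F/∂x = 2x + 10
  ∂F/∂y = 2y - 8

so d/dx[F(x, y(x))] = ∂F/∂x + (∂F/∂y)·y' = 0. Rearranging,
  dy/dx = -(∂F/∂x)/(∂F/∂y) = -(2x + 10)/(2y - 8) = (-x - 5)/(y - 4)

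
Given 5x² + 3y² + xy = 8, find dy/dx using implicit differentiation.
Take d/dx of both sides. Since y is implicitly a function of x, the chain rule attaches a y' = dy/dx factor whenever we differentiate through y.

Set F(x, y) = (left side) − (right side), so the curve is F = 0. Differentiating each term of F:
  d/dx[5x^2] = 10x
  d/dx[xy] = x·y' + y
  d/dx[3y^2] = 6y·y'
  d/dx[-8] = 0

Collecting, the y'-free part is the partial derivative in x and the y' coefficient is the partial derivative in y:
  ∂F/∂x = 10x + y
  ∂F/∂y = x + 6y

so d/dx[F(x, y(x))] = ∂F/∂x + (∂F/∂y)·y' = 0. Rearranging,
  dy/dx = -(∂F/∂x)/(∂F/∂y) = -(10x + y)/(x + 6y) = (-10x - y)/(x + 6y)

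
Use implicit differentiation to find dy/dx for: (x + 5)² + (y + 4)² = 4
Take d/dx of both sides. Since y is implicitly a function of x, the chain rule attaches a y' = dy/dx factor whenever we differentiate through y.

Set F(x, y) = (left side) − (right side), so the curve is F = 0. Differentiating each term of F:
  d/dx[(x + 5)^2] = 2x + 10
  d/dx[(y + 4)^2] = 2·y'(y + 4)
  d/dx[-4] = 0

Collecting, the y'-free part is the partial derivative in x and the y' coefficient is the partial derivative in y:
  ∂F/∂x = 2x + 10
  ∂F/∂y = 2y + 8

so d/dx[F(x, y(x))] = ∂F/∂x + (∂F/∂y)·y' = 0. Rearranging,
  dy/dx = -(∂F/∂x)/(∂F/∂y) = -(2x + 10)/(2y + 8) = (-x - 5)/(y + 4)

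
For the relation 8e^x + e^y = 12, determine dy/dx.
Take d/dx of both sides. Since y is implicitly a function of x, the chain rule attaches a y' = dy/dx factor whenever we differentiate through y.

Set F(x, y) = (left side) − (right side), so the curve is F = 0. Differentiating each term of F:
  d/dx[8e^(x)] = 8e^(x)
  d/dx[e^(y)] = y'·e^(y)
  d/dx[-12] = 0

Collecting, the y'-free part is the partial derivative in x and the y' coefficient is the partial derivative in y:
  ∂F/∂x = 8e^(x)
  ∂F/∂y = e^(y)

so d/dx[F(x, y(x))] = ∂F/∂x + (∂F/∂y)·y' = 0. Rearranging,
  dy/dx = -(∂F/∂x)/(∂F/∂y) = -(8e^(x))/(e^(y)) = -8e^(x - y)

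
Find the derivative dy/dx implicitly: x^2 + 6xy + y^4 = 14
Differentiate the relation implicitly: treat y = y(x) and apply the chain rule, so every y-derivative picks up a y' = dy/dx factor.

With everything moved to the left-hand side, differentiate term by term:
  d/dx[x^2] = 2x
  d/dx[6xy] = 6x·y' + 6y
  d/dx[y^4] = 4y^3·y'
  d/dx[-14] = 0

Separating the contributions that come from x directly and those that come through y:
  without y':      2x + 6y
  multiplying y':  6x + 4y^3

so (2x + 6y) + (6x + 4y^3)·y' = 0, and therefore
  dy/dx = -(2x + 6y)/(6x + 4y^3) = (-x - 3y)/(3x + 2y^3)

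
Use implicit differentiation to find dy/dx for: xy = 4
Differentiate the relation implicitly: treat y = y(x) and apply the chain rule, so every y-derivative picks up a y' = dy/dx factor.

With everything moved to the left-hand side, differentiate term by term:
  d/dx[xy] = x·y' + y
  d/dx[-4] = 0

Separating the contributions that come from x directly and those that come through y:
  without y':      y
  multiplying y':  x

so (y) + (x)·y' = 0, and therefore
  dy/dx = -(y)/(x) = -y/x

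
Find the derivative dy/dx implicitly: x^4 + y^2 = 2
Apply d/dx to both sides, remembering that y depends on x. Each occurrence of y therefore brings in a y' = dy/dx via the chain rule.

With F(x, y) equal to the left-hand side minus the right, differentiate F term by term:
  d/dx[x^4] = 4x^3
  d/dx[y^2] = 2y·y'
  d/dx[-2] = 0
Adding these up, d/dx[F] = 0 becomes
  (4x^3) + (2y)·y' = 0,
so isolating y',
  dy/dx = -(4x^3)/(2y) = -2x^3/y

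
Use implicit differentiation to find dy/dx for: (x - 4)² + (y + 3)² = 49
Differentiate both sides with respect to x, treating y as y(x). By the chain rule, any term containing y contributes a factor of y' = dy/dx when we differentiate it.

Move every term to one side and write the relation as F(x, y) = 0. Term by term,
  d/dx[(x - 4)^2] = 2x - 8
  d/dx[(y + 3)^2] = 2·y'(y + 3)
  d/dx[-49] = 0

The pieces without y' make up ∂F/∂x and the coefficient of y' is ∂F/∂y:
  ∂F/∂x = 2x - 8,
  ∂F/∂y = 2y + 6.

Since d/dx[F] = ∂F/∂x + (∂F/∂y)·y' = 0, solve for y':
  (∂F/∂y)·y' = -∂F/∂x
  dy/dx = -(∂F/∂x)/(∂F/∂y) = -(2x - 8)/(2y + 6) = (4 - x)/(y + 3)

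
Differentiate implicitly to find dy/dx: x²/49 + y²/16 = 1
Take d/dx of both sides. Since y is implicitly a function of x, the chain rule attaches a y' = dy/dx factor whenever we differentiate through y.

Set F(x, y) = (left side) − (right side), so the curve is F = 0. Differentiating each term of F:
  d/dx[x^2/49] = 2x/49
  d/dx[y^2/16] = y·y'/8
  d/dx[-1] = 0

Collecting, the y'-free part is the partial derivative in x and the y' coefficient is the partial derivative in y:
  ∂F/∂x = 2x/49
  ∂F/∂y = y/8

so d/dx[F(x, y(x))] = ∂F/∂x + (∂F/∂y)·y' = 0. Rearranging,
  dy/dx = -(∂F/∂x)/(∂F/∂y) = -(2x/49)/(y/8) = -16x/(49y)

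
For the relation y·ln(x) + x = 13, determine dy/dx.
Apply d/dx to both sides, remembering that y depends on x. Each occurrence of y therefore brings in a y' = dy/dx via the chain rule.

With F(x, y) equal to the left-hand side minus the right, differentiate F term by term:
  d/dx[x] = 1
  d/dx[y·ln(x)] = y'·ln(x) + y/x
  d/dx[-13] = 0
Adding these up, d/dx[F] = 0 becomes
  (1 + y/x) + (ln(x))·y' = 0,
so isolating y',
  dy/dx = -(1 + y/x)/(ln(x))
        = -((x + y)/x)/(ln(x)) = (-x - y)/(x·ln(x))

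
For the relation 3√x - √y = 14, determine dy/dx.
Apply d/dx to both sides, remembering that y depends on x. Each occurrence of y therefore brings in a y' = dy/dx via the chain rule.

With F(x, y) equal to the left-hand side minus the right, differentiate F term by term:
  d/dx[3√(x)] = 3/(2√(x))
  d/dx[-√(y)] = -y'/(2√(y))
  d/dx[-14] = 0
Adding these up, d/dx[F] = 0 becomes
  (3/(2√(x))) + (-1/(2√(y)))·y' = 0,
so isolating y',
  dy/dx = -(3/(2√(x)))/(-1/(2√(y))) = 3√(y)/√(x)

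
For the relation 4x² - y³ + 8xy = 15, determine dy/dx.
Differentiate both sides with respect to x, treating y as y(x). By the chain rule, any term containing y contributes a factor of y' = dy/dx when we differentiate it.

Move every term to one side and write the relation as F(x, y) = 0. Term by term,
  d/dx[4x^2] = 8x
  d/dx[8xy] = 8x·y' + 8y
  d/dx[-y^3] = -3y^2·y'
  d/dx[-15] = 0

The pieces without y' make up ∂F/∂x and the coefficient of y' is ∂F/∂y:
  ∂F/∂x = 8x + 8y,
  ∂F/∂y = 8x - 3y^2.

Since d/dx[F] = ∂F/∂x + (∂F/∂y)·y' = 0, solve for y':
  (∂F/∂y)·y' = -∂F/∂x
  dy/dx = -(∂F/∂x)/(∂F/∂y) = -(8x + 8y)/(8x - 3y^2) = 8(-x - y)/(8x - 3y^2)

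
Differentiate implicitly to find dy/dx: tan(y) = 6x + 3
Differentiate the relation implicitly: treat y = y(x) and apply the chain rule, so every y-derivative picks up a y' = dy/dx factor.

With everything moved to the left-hand side, differentiate term by term:
  d/dx[-6x] = -6
  d/dx[tan(y)] = y'(tan(y)^2 + 1)
  d/dx[-3] = 0

Separating the contributions that come from x directly and those that come through y:
  without y':      -6
  multiplying y':  tan(y)^2 + 1

so (-6) + (tan(y)^2 + 1)·y' = 0, and therefore
  dy/dx = -(-6)/(tan(y)^2 + 1) = 6cos(y)^2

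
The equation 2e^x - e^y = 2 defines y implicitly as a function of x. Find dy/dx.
Differentiate both sides with respect to x, treating y as y(x). By the chain rule, any term containing y contributes a factor of y' = dy/dx when we differentiate it.

Move every term to one side and write the relation as F(x, y) = 0. Term by term,
  d/dx[2e^(x)] = 2e^(x)
  d/dx[-e^(y)] = -y'·e^(y)
  d/dx[-2] = 0

The pieces without y' make up ∂F/∂x and the coefficient of y' is ∂F/∂y:
  ∂F/∂x = 2e^(x),
  ∂F/∂y = -e^(y).

Since d/dx[F] = ∂F/∂x + (∂F/∂y)·y' = 0, solve for y':
  (∂F/∂y)·y' = -∂F/∂x
  dy/dx = -(∂F/∂x)/(∂F/∂y) = -(2e^(x))/(-e^(y)) = 2e^(x - y)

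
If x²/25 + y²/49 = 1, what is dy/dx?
Differentiate the relation implicitly: treat y = y(x) and apply the chain rule, so every y-derivative picks up a y' = dy/dx factor.

With everything moved to the left-hand side, differentiate term by term:
  d/dx[x^2/25] = 2x/25
  d/dx[y^2/49] = 2y·y'/49
  d/dx[-1] = 0

Separating the contributions that come from x directly and those that come through y:
  without y':      2x/25
  multiplying y':  2y/49

so (2x/25) + (2y/49)·y' = 0, and therefore
  dy/dx = -(2x/25)/(2y/49) = -49x/(25y)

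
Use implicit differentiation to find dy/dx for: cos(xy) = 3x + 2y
Apply d/dx to both sides, remembering that y depends on x. Each occurrence of y therefore brings in a y' = dy/dx via the chain rule.

With F(x, y) equal to the left-hand side minus the right, differentiate F term by term:
  d/dx[-3x] = -3
  d/dx[-2y] = -2·y'
  d/dx[cos(xy)] = -(x·y' + y)·sin(xy)
Adding these up, d/dx[F] = 0 becomes
  (-y·sin(xy) - 3) + (-x·sin(xy) - 2)·y' = 0,
so isolating y',
  dy/dx = -(-y·sin(xy) - 3)/(-x·sin(xy) - 2) = -(y·sin(xy) + 3)/(x·sin(xy) + 2)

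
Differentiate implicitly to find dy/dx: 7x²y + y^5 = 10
Take d/dx of both sides. Since y is implicitly a function of x, the chain rule attaches a y' = dy/dx factor whenever we differentiate through y.

Set F(x, y) = (left side) − (right side), so the curve is F = 0. Differentiating each term of F:
  d/dx[7x^2y] = 7x^2·y' + 14xy
  d/dx[y^5] = 5y^4·y'
  d/dx[-10] = 0

Collecting, the y'-free part is the partial derivative in x and the y' coefficient is the partial derivative in y:
  ∂F/∂x = 14xy
  ∂F/∂y = 7x^2 + 5y^4

so d/dx[F(x, y(x))] = ∂F/∂x + (∂F/∂y)·y' = 0. Rearranging,
  dy/dx = -(∂F/∂x)/(∂F/∂y) = -(14xy)/(7x^2 + 5y^4) = -14xy/(7x^2 + 5y^4)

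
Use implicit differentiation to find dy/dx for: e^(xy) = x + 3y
Differentiate both sides with respect to x, treating y as y(x). By the chain rule, any term containing y contributes a factor of y' = dy/dx when we differentiate it.

Move every term to one side and write the relation as F(x, y) = 0. Term by term,
  d/dx[-x] = -1
  d/dx[-3y] = -3·y'
  d/dx[e^(xy)] = (x·y' + y)·e^(xy)

The pieces without y' make up ∂F/∂x and the coefficient of y' is ∂F/∂y:
  ∂F/∂x = y·e^(xy) - 1,
  ∂F/∂y = x·e^(xy) - 3.

Since d/dx[F] = ∂F/∂x + (∂F/∂y)·y' = 0, solve for y':
  (∂F/∂y)·y' = -∂F/∂x
  dy/dx = -(∂F/∂x)/(∂F/∂y) = -(y·e^(xy) - 1)/(x·e^(xy) - 3) = (-y·e^(xy) + 1)/(x·e^(xy) - 3)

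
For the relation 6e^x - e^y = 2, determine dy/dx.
Differentiate both sides with respect to x, treating y as y(x). By the chain rule, any term containing y contributes a factor of y' = dy/dx when we differentiate it.

Move every term to one side and write the relation as F(x, y) = 0. Term by term,
  d/dx[6e^(x)] = 6e^(x)
  d/dx[-e^(y)] = -y'·e^(y)
  d/dx[-2] = 0

The pieces without y' make up ∂F/∂x and the coefficient of y' is ∂F/∂y:
  ∂F/∂x = 6e^(x),
  ∂F/∂y = -e^(y).

Since d/dx[F] = ∂F/∂x + (∂F/∂y)·y' = 0, solve for y':
  (∂F/∂y)·y' = -∂F/∂x
  dy/dx = -(∂F/∂x)/(∂F/∂y) = -(6e^(x))/(-e^(y)) = 6e^(x - y)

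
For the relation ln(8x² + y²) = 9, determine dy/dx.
Apply d/dx to both sides, remembering that y depends on x. Each occurrence of y therefore brings in a y' = dy/dx via the chain rule.

With F(x, y) equal to the left-hand side minus the right, differentiate F term by term:
  d/dx[ln(8x^2 + y^2)] = (16x + 2y·y')/(8x^2 + y^2)
  d/dx[-9] = 0
Adding these up, d/dx[F] = 0 becomes
  (16x/(8x^2 + y^2)) + (2y/(8x^2 + y^2))·y' = 0,
so isolating y',
  dy/dx = -(16x/(8x^2 + y^2))/(2y/(8x^2 + y^2)) = -8x/y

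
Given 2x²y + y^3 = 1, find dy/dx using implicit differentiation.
Differentiate both sides with respect to x, treating y as y(x). By the chain rule, any term containing y contributes a factor of y' = dy/dx when we differentiate it.

Move every term to one side and write the relation as F(x, y) = 0. Term by term,
  d/dx[2x^2y] = 2x^2·y' + 4xy
  d/dx[y^3] = 3y^2·y'
  d/dx[-1] = 0

The pieces without y' make up ∂F/∂x and the coefficient of y' is ∂F/∂y:
  ∂F/∂x = 4xy,
  ∂F/∂y = 2x^2 + 3y^2.

Since d/dx[F] = ∂F/∂x + (∂F/∂y)·y' = 0, solve for y':
  (∂F/∂y)·y' = -∂F/∂x
  dy/dx = -(∂F/∂x)/(∂F/∂y) = -(4xy)/(2x^2 + 3y^2) = -4xy/(2x^2 + 3y^2)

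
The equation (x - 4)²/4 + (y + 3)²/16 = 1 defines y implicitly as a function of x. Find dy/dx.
Take d/dx of both sides. Since y is implicitly a function of x, the chain rule attaches a y' = dy/dx factor whenever we differentiate through y.

Set F(x, y) = (left side) − (right side), so the curve is F = 0. Differentiating each term of F:
  d/dx[(x - 4)^2/4] = x/2 - 2
  d/dx[(y + 3)^2/16] = y'(y + 3)/8
  d/dx[-1] = 0

Collecting, the y'-free part is the partial derivative in x and the y' coefficient is the partial derivative in y:
  ∂F/∂x = x/2 - 2
  ∂F/∂y = y/8 + 3/8

so d/dx[F(x, y(x))] = ∂F/∂x + (∂F/∂y)·y' = 0. Rearranging,
  dy/dx = -(∂F/∂x)/(∂F/∂y) = -(x/2 - 2)/(y/8 + 3/8)
        = -((x - 4)/2)/((y + 3)/8) = 4(4 - x)/(y + 3)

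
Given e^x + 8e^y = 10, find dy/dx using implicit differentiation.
Differentiate the relation implicitly: treat y = y(x) and apply the chain rule, so every y-derivative picks up a y' = dy/dx factor.

With everything moved to the left-hand side, differentiate term by term:
  d/dx[e^(x)] = e^(x)
  d/dx[8e^(y)] = 8·y'·e^(y)
  d/dx[-10] = 0

Separating the contributions that come from x directly and those that come through y:
  without y':      e^(x)
  multiplying y':  8e^(y)

so (e^(x)) + (8e^(y))·y' = 0, and therefore
  dy/dx = -(e^(x))/(8e^(y)) = -e^(x - y)/8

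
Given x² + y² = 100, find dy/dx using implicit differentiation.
Differentiate the relation implicitly: treat y = y(x) and apply the chain rule, so every y-derivative picks up a y' = dy/dx factor.

With everything moved to the left-hand side, differentiate term by term:
  d/dx[x^2] = 2x
  d/dx[y^2] = 2y·y'
  d/dx[-100] = 0

Separating the contributions that come from x directly and those that come through y:
  without y':      2x
  multiplying y':  2y

so (2x) + (2y)·y' = 0, and therefore
  dy/dx = -(2x)/(2y) = -x/y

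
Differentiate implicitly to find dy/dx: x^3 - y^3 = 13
Differentiate the relation implicitly: treat y = y(x) and apply the chain rule, so every y-derivative picks up a y' = dy/dx factor.

With everything moved to the left-hand side, differentiate term by term:
  d/dx[x^3] = 3x^2
  d/dx[-y^3] = -3y^2·y'
  d/dx[-13] = 0

Separating the contributions that come from x directly and those that come through y:
  without y':      3x^2
  multiplying y':  -3y^2

so (3x^2) + (-3y^2)·y' = 0, and therefore
  dy/dx = -(3x^2)/(-3y^2) = x^2/y^2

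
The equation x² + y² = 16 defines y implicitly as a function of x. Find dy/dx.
Take d/dx of both sides. Since y is implicitly a function of x, the chain rule attaches a y' = dy/dx factor whenever we differentiate through y.

Set F(x, y) = (left side) − (right side), so the curve is F = 0. Differentiating each term of F:
  d/dx[x^2] = 2x
  d/dx[y^2] = 2y·y'
  d/dx[-16] = 0

Collecting, the y'-free part is the partial derivative in x and the y' coefficient is the partial derivative in y:
  ∂F/∂x = 2x
  ∂F/∂y = 2y

so d/dx[F(x, y(x))] = ∂F/∂x + (∂F/∂y)·y' = 0. Rearranging,
  dy/dx = -(∂F/∂x)/(∂F/∂y) = -(2x)/(2y) = -x/y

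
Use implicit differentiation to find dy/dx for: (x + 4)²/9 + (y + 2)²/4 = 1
Differentiate the relation implicitly: treat y = y(x) and apply the chain rule, so every y-derivative picks up a y' = dy/dx factor.

With everything moved to the left-hand side, differentiate term by term:
  d/dx[(x + 4)^2/9] = 2x/9 + 8/9
  d/dx[(y + 2)^2/4] = y'(y + 2)/2
  d/dx[-1] = 0

Separating the contributions that come from x directly and those that come through y:
  without y':      2x/9 + 8/9
  multiplying y':  y/2 + 1

so (2x/9 + 8/9) + (y/2 + 1)·y' = 0, and therefore
  dy/dx = -(2x/9 + 8/9)/(y/2 + 1)
        = -(2(x + 4)/9)/((y + 2)/2) = 4(-x - 4)/(9(y + 2))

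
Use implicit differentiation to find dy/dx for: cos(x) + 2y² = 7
Take d/dx of both sides. Since y is implicitly a function of x, the chain rule attaches a y' = dy/dx factor whenever we differentiate through y.

Set F(x, y) = (left side) − (right side), so the curve is F = 0. Differentiating each term of F:
  d/dx[2y^2] = 4y·y'
  d/dx[cos(x)] = -sin(x)
  d/dx[-7] = 0

Collecting, the y'-free part is the partial derivative in x and the y' coefficient is the partial derivative in y:
  ∂F/∂x = -sin(x)
  ∂F/∂y = 4y

so d/dx[F(x, y(x))] = ∂F/∂x + (∂F/∂y)·y' = 0. Rearranging,
  dy/dx = -(∂F/∂x)/(∂F/∂y) = -(-sin(x))/(4y) = sin(x)/(4y)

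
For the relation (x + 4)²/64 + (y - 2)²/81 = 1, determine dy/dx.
Apply d/dx to both sides, remembering that y depends on x. Each occurrence of y therefore brings in a y' = dy/dx via the chain rule.

With F(x, y) equal to the left-hand side minus the right, differentiate F term by term:
  d/dx[(x + 4)^2/64] = x/32 + 1/8
  d/dx[(y - 2)^2/81] = 2·y'(y - 2)/81
  d/dx[-1] = 0
Adding these up, d/dx[F] = 0 becomes
  (x/32 + 1/8) + (2y/81 - 4/81)·y' = 0,
so isolating y',
  dy/dx = -(x/32 + 1/8)/(2y/81 - 4/81)
        = -((x + 4)/32)/(2(y - 2)/81) = 81(-x - 4)/(64(y - 2))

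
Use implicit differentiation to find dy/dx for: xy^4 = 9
Apply d/dx to both sides, remembering that y depends on x. Each occurrence of y therefore brings in a y' = dy/dx via the chain rule.

With F(x, y) equal to the left-hand side minus the right, differentiate F term by term:
  d/dx[xy^4] = 4xy^3·y' + y^4
  d/dx[-9] = 0
Adding these up, d/dx[F] = 0 becomes
  (y^4) + (4xy^3)·y' = 0,
so isolating y',
  dy/dx = -(y^4)/(4xy^3) = -y/(4x)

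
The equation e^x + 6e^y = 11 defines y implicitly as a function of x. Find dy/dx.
Differentiate the relation implicitly: treat y = y(x) and apply the chain rule, so every y-derivative picks up a y' = dy/dx factor.

With everything moved to the left-hand side, differentiate term by term:
  d/dx[e^(x)] = e^(x)
  d/dx[6e^(y)] = 6·y'·e^(y)
  d/dx[-11] = 0

Separating the contributions that come from x directly and those that come through y:
  without y':      e^(x)
  multiplying y':  6e^(y)

so (e^(x)) + (6e^(y))·y' = 0, and therefore
  dy/dx = -(e^(x))/(6e^(y)) = -e^(x - y)/6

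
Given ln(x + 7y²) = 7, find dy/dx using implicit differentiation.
Differentiate the relation implicitly: treat y = y(x) and apply the chain rule, so every y-derivative picks up a y' = dy/dx factor.

With everything moved to the left-hand side, differentiate term by term:
  d/dx[ln(x + 7y^2)] = (14y·y' + 1)/(x + 7y^2)
  d/dx[-7] = 0

Separating the contributions that come from x directly and those that come through y:
  without y':      1/(x + 7y^2)
  multiplying y':  14y/(x + 7y^2)

so (1/(x + 7y^2)) + (14y/(x + 7y^2))·y' = 0, and therefore
  dy/dx = -(1/(x + 7y^2))/(14y/(x + 7y^2)) = -1/(14y)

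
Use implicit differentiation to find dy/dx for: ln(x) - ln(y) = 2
Differentiate both sides with respect to x, treating y as y(x). By the chain rule, any term containing y contributes a factor of y' = dy/dx when we differentiate it.

Move every term to one side and write the relation as F(x, y) = 0. Term by term,
  d/dx[ln(x)] = 1/x
  d/dx[-ln(y)] = -y'/y
  d/dx[-2] = 0

The pieces without y' make up ∂F/∂x and the coefficient of y' is ∂F/∂y:
  ∂F/∂x = 1/x,
  ∂F/∂y = -1/y.

Since d/dx[F] = ∂F/∂x + (∂F/∂y)·y' = 0, solve for y':
  (∂F/∂y)·y' = -∂F/∂x
  dy/dx = -(∂F/∂x)/(∂F/∂y) = -(1/x)/(-1/y) = y/x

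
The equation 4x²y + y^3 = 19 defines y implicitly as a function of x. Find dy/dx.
Apply d/dx to both sides, remembering that y depends on x. Each occurrence of y therefore brings in a y' = dy/dx via the chain rule.

With F(x, y) equal to the left-hand side minus the right, differentiate F term by term:
  d/dx[4x^2y] = 4x^2·y' + 8xy
  d/dx[y^3] = 3y^2·y'
  d/dx[-19] = 0
Adding these up, d/dx[F] = 0 becomes
  (8xy) + (4x^2 + 3y^2)·y' = 0,
so isolating y',
  dy/dx = -(8xy)/(4x^2 + 3y^2) = -8xy/(4x^2 + 3y^2)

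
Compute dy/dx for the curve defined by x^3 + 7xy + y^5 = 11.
Differentiate both sides with respect to x, treating y as y(x). By the chain rule, any term containing y contributes a factor of y' = dy/dx when we differentiate it.

Move every term to one side and write the relation as F(x, y) = 0. Term by term,
  d/dx[x^3] = 3x^2
  d/dx[7xy] = 7x·y' + 7y
  d/dx[y^5] = 5y^4·y'
  d/dx[-11] = 0

The pieces without y' make up ∂F/∂x and the coefficient of y' is ∂F/∂y:
  ∂F/∂x = 3x^2 + 7y,
  ∂F/∂y = 7x + 5y^4.

Since d/dx[F] = ∂F/∂x + (∂F/∂y)·y' = 0, solve for y':
  (∂F/∂y)·y' = -∂F/∂x
  dy/dx = -(∂F/∂x)/(∂F/∂y) = -(3x^2 + 7y)/(7x + 5y^4) = (-3x^2 - 7y)/(7x + 5y^4)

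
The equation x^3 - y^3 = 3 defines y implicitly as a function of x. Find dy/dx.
Apply d/dx to both sides, remembering that y depends on x. Each occurrence of y therefore brings in a y' = dy/dx via the chain rule.

With F(x, y) equal to the left-hand side minus the right, differentiate F term by term:
  d/dx[x^3] = 3x^2
  d/dx[-y^3] = -3y^2·y'
  d/dx[-3] = 0
Adding these up, d/dx[F] = 0 becomes
  (3x^2) + (-3y^2)·y' = 0,
so isolating y',
  dy/dx = -(3x^2)/(-3y^2) = x^2/y^2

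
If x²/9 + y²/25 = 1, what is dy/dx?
Apply d/dx to both sides, remembering that y depends on x. Each occurrence of y therefore brings in a y' = dy/dx via the chain rule.

With F(x, y) equal to the left-hand side minus the right, differentiate F term by term:
  d/dx[x^2/9] = 2x/9
  d/dx[y^2/25] = 2y·y'/25
  d/dx[-1] = 0
Adding these up, d/dx[F] = 0 becomes
  (2x/9) + (2y/25)·y' = 0,
so isolating y',
  dy/dx = -(2x/9)/(2y/25) = -25x/(9y)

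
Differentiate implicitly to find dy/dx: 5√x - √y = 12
Differentiate the relation implicitly: treat y = y(x) and apply the chain rule, so every y-derivative picks up a y' = dy/dx factor.

With everything moved to the left-hand side, differentiate term by term:
  d/dx[5√(x)] = 5/(2√(x))
  d/dx[-√(y)] = -y'/(2√(y))
  d/dx[-12] = 0

Separating the contributions that come from x directly and those that come through y:
  without y':      5/(2√(x))
  multiplying y':  -1/(2√(y))

so (5/(2√(x))) + (-1/(2√(y)))·y' = 0, and therefore
  dy/dx = -(5/(2√(x)))/(-1/(2√(y))) = 5√(y)/√(x)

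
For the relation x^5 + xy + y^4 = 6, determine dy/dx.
Differentiate both sides with respect to x, treating y as y(x). By the chain rule, any term containing y contributes a factor of y' = dy/dx when we differentiate it.

Move every term to one side and write the relation as F(x, y) = 0. Term by term,
  d/dx[x^5] = 5x^4
  d/dx[xy] = x·y' + y
  d/dx[y^4] = 4y^3·y'
  d/dx[-6] = 0

The pieces without y' make up ∂F/∂x and the coefficient of y' is ∂F/∂y:
  ∂F/∂x = 5x^4 + y,
  ∂F/∂y = x + 4y^3.

Since d/dx[F] = ∂F/∂x + (∂F/∂y)·y' = 0, solve for y':
  (∂F/∂y)·y' = -∂F/∂x
  dy/dx = -(∂F/∂x)/(∂F/∂y) = -(5x^4 + y)/(x + 4y^3) = (-5x^4 - y)/(x + 4y^3)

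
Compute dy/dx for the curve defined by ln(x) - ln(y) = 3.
Differentiate both sides with respect to x, treating y as y(x). By the chain rule, any term containing y contributes a factor of y' = dy/dx when we differentiate it.

Move every term to one side and write the relation as F(x, y) = 0. Term by term,
  d/dx[ln(x)] = 1/x
  d/dx[-ln(y)] = -y'/y
  d/dx[-3] = 0

The pieces without y' make up ∂F/∂x and the coefficient of y' is ∂F/∂y:
  ∂F/∂x = 1/x,
  ∂F/∂y = -1/y.

Since d/dx[F] = ∂F/∂x + (∂F/∂y)·y' = 0, solve for y':
  (∂F/∂y)·y' = -∂F/∂x
  dy/dx = -(∂F/∂x)/(∂F/∂y) = -(1/x)/(-1/y) = y/x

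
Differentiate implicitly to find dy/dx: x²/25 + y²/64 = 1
Take d/dx of both sides. Since y is implicitly a function of x, the chain rule attaches a y' = dy/dx factor whenever we differentiate through y.

Set F(x, y) = (left side) − (right side), so the curve is F = 0. Differentiating each term of F:
  d/dx[x^2/25] = 2x/25
  d/dx[y^2/64] = y·y'/32
  d/dx[-1] = 0

Collecting, the y'-free part is the partial derivative in x and the y' coefficient is the partial derivative in y:
  ∂F/∂x = 2x/25
  ∂F/∂y = y/32

so d/dx[F(x, y(x))] = ∂F/∂x + (∂F/∂y)·y' = 0. Rearranging,
  dy/dx = -(∂F/∂x)/(∂F/∂y) = -(2x/25)/(y/32) = -64x/(25y)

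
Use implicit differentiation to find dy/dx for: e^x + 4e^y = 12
Apply d/dx to both sides, remembering that y depends on x. Each occurrence of y therefore brings in a y' = dy/dx via the chain rule.

With F(x, y) equal to the left-hand side minus the right, differentiate F term by term:
  d/dx[e^(x)] = e^(x)
  d/dx[4e^(y)] = 4·y'·e^(y)
  d/dx[-12] = 0
Adding these up, d/dx[F] = 0 becomes
  (e^(x)) + (4e^(y))·y' = 0,
so isolating y',
  dy/dx = -(e^(x))/(4e^(y)) = -e^(x - y)/4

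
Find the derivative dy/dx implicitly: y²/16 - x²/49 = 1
Differentiate the relation implicitly: treat y = y(x) and apply the chain rule, so every y-derivative picks up a y' = dy/dx factor.

With everything moved to the left-hand side, differentiate term by term:
  d/dx[-x^2/49] = -2x/49
  d/dx[y^2/16] = y·y'/8
  d/dx[-1] = 0

Separating the contributions that come from x directly and those that come through y:
  without y':      -2x/49
  multiplying y':  y/8

so (-2x/49) + (y/8)·y' = 0, and therefore
  dy/dx = -(-2x/49)/(y/8) = 16x/(49y)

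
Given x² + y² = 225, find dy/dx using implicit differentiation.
Differentiate the relation implicitly: treat y = y(x) and apply the chain rule, so every y-derivative picks up a y' = dy/dx factor.

With everything moved to the left-hand side, differentiate term by term:
  d/dx[x^2] = 2x
  d/dx[y^2] = 2y·y'
  d/dx[-225] = 0

Separating the contributions that come from x directly and those that come through y:
  without y':      2x
  multiplying y':  2y

so (2x) + (2y)·y' = 0, and therefore
  dy/dx = -(2x)/(2y) = -x/y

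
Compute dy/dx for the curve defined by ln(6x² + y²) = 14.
Apply d/dx to both sides, remembering that y depends on x. Each occurrence of y therefore brings in a y' = dy/dx via the chain rule.

With F(x, y) equal to the left-hand side minus the right, differentiate F term by term:
  d/dx[ln(6x^2 + y^2)] = (12x + 2y·y')/(6x^2 + y^2)
  d/dx[-14] = 0
Adding these up, d/dx[F] = 0 becomes
  (12x/(6x^2 + y^2)) + (2y/(6x^2 + y^2))·y' = 0,
so isolating y',
  dy/dx = -(12x/(6x^2 + y^2))/(2y/(6x^2 + y^2)) = -6x/y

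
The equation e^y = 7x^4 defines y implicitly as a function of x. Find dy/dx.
Differentiate the relation implicitly: treat y = y(x) and apply the chain rule, so every y-derivative picks up a y' = dy/dx factor.

With everything moved to the left-hand side, differentiate term by term:
  d/dx[-7x^4] = -28x^3
  d/dx[e^(y)] = y'·e^(y)

Separating the contributions that come from x directly and those that come through y:
  without y':      -28x^3
  multiplying y':  e^(y)

so (-28x^3) + (e^(y))·y' = 0, and therefore
  dy/dx = -(-28x^3)/(e^(y)) = 28x^3e^(-y)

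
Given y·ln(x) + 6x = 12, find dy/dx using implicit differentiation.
Differentiate both sides with respect to x, treating y as y(x). By the chain rule, any term containing y contributes a factor of y' = dy/dx when we differentiate it.

Move every term to one side and write the relation as F(x, y) = 0. Term by term,
  d/dx[6x] = 6
  d/dx[y·ln(x)] = y'·ln(x) + y/x
  d/dx[-12] = 0

The pieces without y' make up ∂F/∂x and the coefficient of y' is ∂F/∂y:
  ∂F/∂x = 6 + y/x,
  ∂F/∂y = ln(x).

Since d/dx[F] = ∂F/∂x + (∂F/∂y)·y' = 0, solve for y':
  (∂F/∂y)·y' = -∂F/∂x
  dy/dx = -(∂F/∂x)/(∂F/∂y) = -(6 + y/x)/(ln(x))
        = -((6x + y)/x)/(ln(x)) = (-6x - y)/(x·ln(x))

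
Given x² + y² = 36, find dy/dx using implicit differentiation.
Apply d/dx to both sides, remembering that y depends on x. Each occurrence of y therefore brings in a y' = dy/dx via the chain rule.

With F(x, y) equal to the left-hand side minus the right, differentiate F term by term:
  d/dx[x^2] = 2x
  d/dx[y^2] = 2y·y'
  d/dx[-36] = 0
Adding these up, d/dx[F] = 0 becomes
  (2x) + (2y)·y' = 0,
so isolating y',
  dy/dx = -(2x)/(2y) = -x/y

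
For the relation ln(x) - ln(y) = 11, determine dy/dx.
Take d/dx of both sides. Since y is implicitly a function of x, the chain rule attaches a y' = dy/dx factor whenever we differentiate through y.

Set F(x, y) = (left side) − (right side), so the curve is F = 0. Differentiating each term of F:
  d/dx[ln(x)] = 1/x
  d/dx[-ln(y)] = -y'/y
  d/dx[-11] = 0

Collecting, the y'-free part is the partial derivative in x and the y' coefficient is the partial derivative in y:
  ∂F/∂x = 1/x
  ∂F/∂y = -1/y

so d/dx[F(x, y(x))] = ∂F/∂x + (∂F/∂y)·y' = 0. Rearranging,
  dy/dx = -(∂F/∂x)/(∂F/∂y) = -(1/x)/(-1/y) = y/x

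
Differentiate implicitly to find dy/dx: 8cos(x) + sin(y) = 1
Differentiate the relation implicitly: treat y = y(x) and apply the chain rule, so every y-derivative picks up a y' = dy/dx factor.

With everything moved to the left-hand side, differentiate term by term:
  d/dx[sin(y)] = y'·cos(y)
  d/dx[8cos(x)] = -8sin(x)
  d/dx[-1] = 0

Separating the contributions that come from x directly and those that come through y:
  without y':      -8sin(x)
  multiplying y':  cos(y)

so (-8sin(x)) + (cos(y))·y' = 0, and therefore
  dy/dx = -(-8sin(x))/(cos(y)) = 8sin(x)/cos(y)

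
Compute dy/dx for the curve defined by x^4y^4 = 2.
Take d/dx of both sides. Since y is implicitly a function of x, the chain rule attaches a y' = dy/dx factor whenever we differentiate through y.

Set F(x, y) = (left side) − (right side), so the curve is F = 0. Differentiating each term of F:
  d/dx[x^4y^4] = 4x^4y^3·y' + 4x^3y^4
  d/dx[-2] = 0

Collecting, the y'-free part is the partial derivative in x and the y' coefficient is the partial derivative in y:
  ∂F/∂x = 4x^3y^4
  ∂F/∂y = 4x^4y^3

so d/dx[F(x, y(x))] = ∂F/∂x + (∂F/∂y)·y' = 0. Rearranging,
  dy/dx = -(∂F/∂x)/(∂F/∂y) = -(4x^3y^4)/(4x^4y^3) = -y/x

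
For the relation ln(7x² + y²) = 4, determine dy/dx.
Take d/dx of both sides. Since y is implicitly a function of x, the chain rule attaches a y' = dy/dx factor whenever we differentiate through y.

Set F(x, y) = (left side) − (right side), so the curve is F = 0. Differentiating each term of F:
  d/dx[ln(7x^2 + y^2)] = (14x + 2y·y')/(7x^2 + y^2)
  d/dx[-4] = 0

Collecting, the y'-free part is the partial derivative in x and the y' coefficient is the partial derivative in y:
  ∂F/∂x = 14x/(7x^2 + y^2)
  ∂F/∂y = 2y/(7x^2 + y^2)

so d/dx[F(x, y(x))] = ∂F/∂x + (∂F/∂y)·y' = 0. Rearranging,
  dy/dx = -(∂F/∂x)/(∂F/∂y) = -(14x/(7x^2 + y^2))/(2y/(7x^2 + y^2)) = -7x/y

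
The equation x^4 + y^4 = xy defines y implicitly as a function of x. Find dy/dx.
Take d/dx of both sides. Since y is implicitly a function of x, the chain rule attaches a y' = dy/dx factor whenever we differentiate through y.

Set F(x, y) = (left side) − (right side), so the curve is F = 0. Differentiating each term of F:
  d/dx[x^4] = 4x^3
  d/dx[-xy] = -x·y' - y
  d/dx[y^4] = 4y^3·y'

Collecting, the y'-free part is the partial derivative in x and the y' coefficient is the partial derivative in y:
  ∂F/∂x = 4x^3 - y
  ∂F/∂y = -x + 4y^3

so d/dx[F(x, y(x))] = ∂F/∂x + (∂F/∂y)·y' = 0. Rearranging,
  dy/dx = -(∂F/∂x)/(∂F/∂y) = -(4x^3 - y)/(-x + 4y^3) = (4x^3 - y)/(x - 4y^3)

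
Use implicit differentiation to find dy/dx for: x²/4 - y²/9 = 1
Apply d/dx to both sides, remembering that y depends on x. Each occurrence of y therefore brings in a y' = dy/dx via the chain rule.

With F(x, y) equal to the left-hand side minus the right, differentiate F term by term:
  d/dx[x^2/4] = x/2
  d/dx[-y^2/9] = -2y·y'/9
  d/dx[-1] = 0
Adding these up, d/dx[F] = 0 becomes
  (x/2) + (-2y/9)·y' = 0,
so isolating y',
  dy/dx = -(x/2)/(-2y/9) = 9x/(4y)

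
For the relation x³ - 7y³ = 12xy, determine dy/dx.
Differentiate both sides with respect to x, treating y as y(x). By the chain rule, any term containing y contributes a factor of y' = dy/dx when we differentiate it.

Move every term to one side and write the relation as F(x, y) = 0. Term by term,
  d/dx[x^3] = 3x^2
  d/dx[-12xy] = -12x·y' - 12y
  d/dx[-7y^3] = -21y^2·y'

The pieces without y' make up ∂F/∂x and the coefficient of y' is ∂F/∂y:
  ∂F/∂x = 3x^2 - 12y,
  ∂F/∂y = -12x - 21y^2.

Since d/dx[F] = ∂F/∂x + (∂F/∂y)·y' = 0, solve for y':
  (∂F/∂y)·y' = -∂F/∂x
  dy/dx = -(∂F/∂x)/(∂F/∂y) = -(3x^2 - 12y)/(-12x - 21y^2) = (x^2 - 4y)/(4x + 7y^2)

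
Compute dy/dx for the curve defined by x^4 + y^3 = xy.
Differentiate the relation implicitly: treat y = y(x) and apply the chain rule, so every y-derivative picks up a y' = dy/dx factor.

With everything moved to the left-hand side, differentiate term by term:
  d/dx[x^4] = 4x^3
  d/dx[-xy] = -x·y' - y
  d/dx[y^3] = 3y^2·y'

Separating the contributions that come from x directly and those that come through y:
  without y':      4x^3 - y
  multiplying y':  -x + 3y^2

so (4x^3 - y) + (-x + 3y^2)·y' = 0, and therefore
  dy/dx = -(4x^3 - y)/(-x + 3y^2) = (4x^3 - y)/(x - 3y^2)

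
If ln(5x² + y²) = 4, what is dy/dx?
Differentiate both sides with respect to x, treating y as y(x). By the chain rule, any term containing y contributes a factor of y' = dy/dx when we differentiate it.

Move every term to one side and write the relation as F(x, y) = 0. Term by term,
  d/dx[ln(5x^2 + y^2)] = (10x + 2y·y')/(5x^2 + y^2)
  d/dx[-4] = 0

The pieces without y' make up ∂F/∂x and the coefficient of y' is ∂F/∂y:
  ∂F/∂x = 10x/(5x^2 + y^2),
  ∂F/∂y = 2y/(5x^2 + y^2).

Since d/dx[F] = ∂F/∂x + (∂F/∂y)·y' = 0, solve for y':
  (∂F/∂y)·y' = -∂F/∂x
  dy/dx = -(∂F/∂x)/(∂F/∂y) = -(10x/(5x^2 + y^2))/(2y/(5x^2 + y^2)) = -5x/y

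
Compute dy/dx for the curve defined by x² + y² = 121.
Apply d/dx to both sides, remembering that y depends on x. Each occurrence of y therefore brings in a y' = dy/dx via the chain rule.

With F(x, y) equal to the left-hand side minus the right, differentiate F term by term:
  d/dx[x^2] = 2x
  d/dx[y^2] = 2y·y'
  d/dx[-121] = 0
Adding these up, d/dx[F] = 0 becomes
  (2x) + (2y)·y' = 0,
so isolating y',
  dy/dx = -(2x)/(2y) = -x/y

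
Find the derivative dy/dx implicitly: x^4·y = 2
Differentiate the relation implicitly: treat y = y(x) and apply the chain rule, so every y-derivative picks up a y' = dy/dx factor.

With everything moved to the left-hand side, differentiate term by term:
  d/dx[x^4y] = x^4·y' + 4x^3y
  d/dx[-2] = 0

Separating the contributions that come from x directly and those that come through y:
  without y':      4x^3y
  multiplying y':  x^4

so (4x^3y) + (x^4)·y' = 0, and therefore
  dy/dx = -(4x^3y)/(x^4) = -4y/x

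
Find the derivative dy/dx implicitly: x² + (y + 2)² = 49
Apply d/dx to both sides, remembering that y depends on x. Each occurrence of y therefore brings in a y' = dy/dx via the chain rule.

With F(x, y) equal to the left-hand side minus the right, differentiate F term by term:
  d/dx[x^2] = 2x
  d/dx[(y + 2)^2] = 2·y'(y + 2)
  d/dx[-49] = 0
Adding these up, d/dx[F] = 0 becomes
  (2x) + (2y + 4)·y' = 0,
so isolating y',
  dy/dx = -(2x)/(2y + 4) = -x/(y + 2)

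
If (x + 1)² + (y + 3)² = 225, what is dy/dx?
Differentiate the relation implicitly: treat y = y(x) and apply the chain rule, so every y-derivative picks up a y' = dy/dx factor.

With everything moved to the left-hand side, differentiate term by term:
  d/dx[(x + 1)^2] = 2x + 2
  d/dx[(y + 3)^2] = 2·y'(y + 3)
  d/dx[-225] = 0

Separating the contributions that come from x directly and those that come through y:
  without y':      2x + 2
  multiplying y':  2y + 6

so (2x + 2) + (2y + 6)·y' = 0, and therefore
  dy/dx = -(2x + 2)/(2y + 6) = (-x - 1)/(y + 3)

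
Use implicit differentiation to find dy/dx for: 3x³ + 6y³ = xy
Differentiate both sides with respect to x, treating y as y(x). By the chain rule, any term containing y contributes a factor of y' = dy/dx when we differentiate it.

Move every term to one side and write the relation as F(x, y) = 0. Term by term,
  d/dx[3x^3] = 9x^2
  d/dx[-xy] = -x·y' - y
  d/dx[6y^3] = 18y^2·y'

The pieces without y' make up ∂F/∂x and the coefficient of y' is ∂F/∂y:
  ∂F/∂x = 9x^2 - y,
  ∂F/∂y = -x + 18y^2.

Since d/dx[F] = ∂F/∂x + (∂F/∂y)·y' = 0, solve for y':
  (∂F/∂y)·y' = -∂F/∂x
  dy/dx = -(∂F/∂x)/(∂F/∂y) = -(9x^2 - y)/(-x + 18y^2) = (9x^2 - y)/(x - 18y^2)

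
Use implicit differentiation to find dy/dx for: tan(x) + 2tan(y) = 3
Apply d/dx to both sides, remembering that y depends on x. Each occurrence of y therefore brings in a y' = dy/dx via the chain rule.

With F(x, y) equal to the left-hand side minus the right, differentiate F term by term:
  d/dx[tan(x)] = tan(x)^2 + 1
  d/dx[2tan(y)] = 2·y'(tan(y)^2 + 1)
  d/dx[-3] = 0
Adding these up, d/dx[F] = 0 becomes
  (tan(x)^2 + 1) + (2tan(y)^2 + 2)·y' = 0,
so isolating y',
  dy/dx = -(tan(x)^2 + 1)/(2tan(y)^2 + 2) = -cos(y)^2/(2cos(x)^2)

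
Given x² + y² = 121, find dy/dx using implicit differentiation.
Take d/dx of both sides. Since y is implicitly a function of x, the chain rule attaches a y' = dy/dx factor whenever we differentiate through y.

Set F(x, y) = (left side) − (right side), so the curve is F = 0. Differentiating each term of F:
  d/dx[x^2] = 2x
  d/dx[y^2] = 2y·y'
  d/dx[-121] = 0

Collecting, the y'-free part is the partial derivative in x and the y' coefficient is the partial derivative in y:
  ∂F/∂x = 2x
  ∂F/∂y = 2y

so d/dx[F(x, y(x))] = ∂F/∂x + (∂F/∂y)·y' = 0. Rearranging,
  dy/dx = -(∂F/∂x)/(∂F/∂y) = -(2x)/(2y) = -x/y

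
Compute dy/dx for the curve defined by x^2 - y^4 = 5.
Differentiate both sides with respect to x, treating y as y(x). By the chain rule, any term containing y contributes a factor of y' = dy/dx when we differentiate it.

Move every term to one side and write the relation as F(x, y) = 0. Term by term,
  d/dx[x^2] = 2x
  d/dx[-y^4] = -4y^3·y'
  d/dx[-5] = 0

The pieces without y' make up ∂F/∂x and the coefficient of y' is ∂F/∂y:
  ∂F/∂x = 2x,
  ∂F/∂y = -4y^3.

Since d/dx[F] = ∂F/∂x + (∂F/∂y)·y' = 0, solve for y':
  (∂F/∂y)·y' = -∂F/∂x
  dy/dx = -(∂F/∂x)/(∂F/∂y) = -(2x)/(-4y^3) = x/(2y^3)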